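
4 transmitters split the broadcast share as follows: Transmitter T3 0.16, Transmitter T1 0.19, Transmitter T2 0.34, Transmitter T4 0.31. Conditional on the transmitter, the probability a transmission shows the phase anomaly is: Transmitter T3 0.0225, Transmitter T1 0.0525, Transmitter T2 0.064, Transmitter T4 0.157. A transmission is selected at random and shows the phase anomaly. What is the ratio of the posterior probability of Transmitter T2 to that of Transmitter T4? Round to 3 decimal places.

By Bayes' rule, posterior ∝ prior × likelihood:
  Transmitter T3: 0.16 × 0.0225 = 0.0036
  Transmitter T1: 0.19 × 0.0525 = 0.009975
  Transmitter T2: 0.34 × 0.064 = 0.02176
  Transmitter T4: 0.31 × 0.157 = 0.04867
Normalizing constant = 0.084005.
The ratio is 0.02176 / 0.04867 (the normalizer cancels) = 0.447.

0.447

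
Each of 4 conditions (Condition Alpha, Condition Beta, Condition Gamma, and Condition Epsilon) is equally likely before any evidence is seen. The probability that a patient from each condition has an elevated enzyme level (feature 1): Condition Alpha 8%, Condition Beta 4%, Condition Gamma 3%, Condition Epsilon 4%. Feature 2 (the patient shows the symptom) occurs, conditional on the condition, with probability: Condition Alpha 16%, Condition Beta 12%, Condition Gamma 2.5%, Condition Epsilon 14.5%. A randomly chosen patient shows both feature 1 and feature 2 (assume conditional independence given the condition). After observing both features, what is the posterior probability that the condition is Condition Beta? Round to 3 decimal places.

With a uniform prior (1/4 each), posterior ∝ likelihood:
  Condition Alpha: 0.08 × 0.16 = 0.0128
  Condition Beta: 0.04 × 0.12 = 0.0048
  Condition Gamma: 0.03 × 0.025 = 0.00075
  Condition Epsilon: 0.04 × 0.145 = 0.0058
Total = 0.02415.
P(Condition Beta | evidence) = 0.0048 / 0.02415 ≈ 0.199.

0.199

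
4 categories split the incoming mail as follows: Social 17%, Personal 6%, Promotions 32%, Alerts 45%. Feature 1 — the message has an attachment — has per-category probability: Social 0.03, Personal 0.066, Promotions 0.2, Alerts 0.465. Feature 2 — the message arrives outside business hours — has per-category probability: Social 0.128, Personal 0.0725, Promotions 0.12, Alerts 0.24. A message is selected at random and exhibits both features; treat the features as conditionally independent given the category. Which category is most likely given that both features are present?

Alerts

Prior × likelihood for each hypothesis:
  Social: 0.17 × 0.03 × 0.128 = 0.0006528
  Personal: 0.06 × 0.066 × 0.0725 = 0.0002871
  Promotions: 0.32 × 0.2 × 0.12 = 0.00768
  Alerts: 0.45 × 0.465 × 0.24 = 0.05022
Total = 0.0588399.
Largest term belongs to Alerts, so Alerts is most probable.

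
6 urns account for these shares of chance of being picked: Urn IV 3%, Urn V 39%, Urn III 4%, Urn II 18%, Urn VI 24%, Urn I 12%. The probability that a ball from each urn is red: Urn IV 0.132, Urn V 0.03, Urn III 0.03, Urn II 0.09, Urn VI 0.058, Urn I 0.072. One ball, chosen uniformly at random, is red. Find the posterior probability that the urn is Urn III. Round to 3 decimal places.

0.022

By Bayes' rule, posterior ∝ prior × likelihood:
  Urn IV: 0.03 × 0.132 = 0.00396
  Urn V: 0.39 × 0.03 = 0.0117
  Urn III: 0.04 × 0.03 = 0.0012
  Urn II: 0.18 × 0.09 = 0.0162
  Urn VI: 0.24 × 0.058 = 0.01392
  Urn I: 0.12 × 0.072 = 0.00864
Normalizing constant = 0.05562.
P(Urn III | evidence) = 0.0012 / 0.05562 ≈ 0.022.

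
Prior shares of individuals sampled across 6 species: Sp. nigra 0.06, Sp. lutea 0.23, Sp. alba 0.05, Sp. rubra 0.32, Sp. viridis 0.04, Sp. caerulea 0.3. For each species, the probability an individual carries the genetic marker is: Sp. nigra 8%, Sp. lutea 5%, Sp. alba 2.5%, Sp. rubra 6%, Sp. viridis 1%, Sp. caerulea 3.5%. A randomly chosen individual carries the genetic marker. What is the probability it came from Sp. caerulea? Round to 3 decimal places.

By Bayes' rule, posterior ∝ prior × likelihood:
  Sp. nigra: 0.06 × 0.08 = 0.0048
  Sp. lutea: 0.23 × 0.05 = 0.0115
  Sp. alba: 0.05 × 0.025 = 0.00125
  Sp. rubra: 0.32 × 0.06 = 0.0192
  Sp. viridis: 0.04 × 0.01 = 0.0004
  Sp. caerulea: 0.3 × 0.035 = 0.0105
Sum = 0.04765.
P(Sp. caerulea | evidence) = 0.0105 / 0.04765 ≈ 0.220.

0.220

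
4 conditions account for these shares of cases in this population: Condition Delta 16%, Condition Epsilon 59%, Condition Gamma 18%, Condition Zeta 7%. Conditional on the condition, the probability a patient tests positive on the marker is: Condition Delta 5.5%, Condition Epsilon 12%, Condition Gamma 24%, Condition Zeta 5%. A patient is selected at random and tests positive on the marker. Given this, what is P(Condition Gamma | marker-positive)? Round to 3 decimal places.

Compute prior × likelihood for every hypothesis:
  Condition Delta: 0.16 × 0.055 = 0.0088
  Condition Epsilon: 0.59 × 0.12 = 0.0708
  Condition Gamma: 0.18 × 0.24 = 0.0432
  Condition Zeta: 0.07 × 0.05 = 0.0035
Normalizing constant = 0.1263.
P(Condition Gamma | evidence) = 0.0432 / 0.1263 ≈ 0.342.

0.342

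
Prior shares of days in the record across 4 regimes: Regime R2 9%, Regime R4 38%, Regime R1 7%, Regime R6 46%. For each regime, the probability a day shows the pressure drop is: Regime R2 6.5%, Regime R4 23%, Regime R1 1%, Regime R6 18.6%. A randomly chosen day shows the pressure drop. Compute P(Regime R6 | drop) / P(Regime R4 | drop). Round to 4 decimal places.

0.9789

By Bayes' rule, posterior ∝ prior × likelihood:
  Regime R2: 0.09 × 0.065 = 0.00585
  Regime R4: 0.38 × 0.23 = 0.0874
  Regime R1: 0.07 × 0.01 = 0.0007
  Regime R6: 0.46 × 0.186 = 0.08556
Sum = 0.17951.
The ratio is 0.08556 / 0.0874 (the normalizer cancels) = 0.9789.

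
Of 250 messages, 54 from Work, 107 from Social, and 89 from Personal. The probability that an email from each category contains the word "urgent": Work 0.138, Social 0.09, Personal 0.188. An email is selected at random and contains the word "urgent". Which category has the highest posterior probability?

Unnormalized posteriors (prior × likelihood):
  Work: 0.216 × 0.138 = 0.029808
  Social: 0.428 × 0.09 = 0.03852
  Personal: 0.356 × 0.188 = 0.066928
Normalizing constant = 0.135256.
Largest term belongs to Personal, so Personal is most probable.

Personal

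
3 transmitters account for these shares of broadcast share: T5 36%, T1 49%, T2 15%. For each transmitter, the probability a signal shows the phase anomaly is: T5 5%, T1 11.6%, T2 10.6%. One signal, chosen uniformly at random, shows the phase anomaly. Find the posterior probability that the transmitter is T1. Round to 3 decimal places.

Prior × likelihood for each hypothesis:
  T5: 0.36 × 0.05 = 0.018
  T1: 0.49 × 0.116 = 0.05684
  T2: 0.15 × 0.106 = 0.0159
Normalizing constant = 0.09074.
P(T1 | evidence) = 0.05684 / 0.09074 ≈ 0.626.

0.626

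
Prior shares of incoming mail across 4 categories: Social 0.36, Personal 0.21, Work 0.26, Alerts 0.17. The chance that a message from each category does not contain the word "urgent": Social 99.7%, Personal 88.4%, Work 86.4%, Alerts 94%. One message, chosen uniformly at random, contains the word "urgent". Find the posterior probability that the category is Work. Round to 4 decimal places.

0.4980

Taking complements, P(urgent-flag | each) = Social 0.003, Personal 0.116, Work 0.136, Alerts 0.06.
Prior × likelihood for each hypothesis:
  Social: 0.36 × 0.003 = 0.00108
  Personal: 0.21 × 0.116 = 0.02436
  Work: 0.26 × 0.136 = 0.03536
  Alerts: 0.17 × 0.06 = 0.0102
Normalizing constant = 0.071.
P(Work | evidence) = 0.03536 / 0.071 ≈ 0.4980.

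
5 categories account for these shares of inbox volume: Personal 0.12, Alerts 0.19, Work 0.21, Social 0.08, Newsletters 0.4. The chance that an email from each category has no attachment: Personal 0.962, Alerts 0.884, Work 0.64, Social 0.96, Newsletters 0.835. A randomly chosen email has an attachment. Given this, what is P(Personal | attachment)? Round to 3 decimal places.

Taking complements, P(attachment | each) = Personal 0.038, Alerts 0.116, Work 0.36, Social 0.04, Newsletters 0.165.
Prior × likelihood for each hypothesis:
  Personal: 0.12 × 0.038 = 0.00456
  Alerts: 0.19 × 0.116 = 0.02204
  Work: 0.21 × 0.36 = 0.0756
  Social: 0.08 × 0.04 = 0.0032
  Newsletters: 0.4 × 0.165 = 0.066
Normalizing constant = 0.1714.
P(Personal | evidence) = 0.00456 / 0.1714 ≈ 0.027.

0.027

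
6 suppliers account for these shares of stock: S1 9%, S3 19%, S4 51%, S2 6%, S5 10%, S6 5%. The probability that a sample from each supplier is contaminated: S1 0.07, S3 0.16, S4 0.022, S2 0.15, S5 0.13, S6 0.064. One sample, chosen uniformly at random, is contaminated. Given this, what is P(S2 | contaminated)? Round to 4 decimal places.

By Bayes' rule, posterior ∝ prior × likelihood:
  S1: 0.09 × 0.07 = 0.0063
  S3: 0.19 × 0.16 = 0.0304
  S4: 0.51 × 0.022 = 0.01122
  S2: 0.06 × 0.15 = 0.009
  S5: 0.1 × 0.13 = 0.013
  S6: 0.05 × 0.064 = 0.0032
Normalizing constant = 0.07312.
P(S2 | evidence) = 0.009 / 0.07312 ≈ 0.1231.

0.1231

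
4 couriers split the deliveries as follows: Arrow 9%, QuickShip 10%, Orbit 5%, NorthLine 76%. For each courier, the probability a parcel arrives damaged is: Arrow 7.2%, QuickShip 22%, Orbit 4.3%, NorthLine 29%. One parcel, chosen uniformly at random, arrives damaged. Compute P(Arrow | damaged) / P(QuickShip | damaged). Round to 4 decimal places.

By Bayes' rule, posterior ∝ prior × likelihood:
  Arrow: 0.09 × 0.072 = 0.00648
  QuickShip: 0.1 × 0.22 = 0.022
  Orbit: 0.05 × 0.043 = 0.00215
  NorthLine: 0.76 × 0.29 = 0.2204
Sum = 0.25103.
The ratio is 0.00648 / 0.022 (the normalizer cancels) = 0.2945.

0.2945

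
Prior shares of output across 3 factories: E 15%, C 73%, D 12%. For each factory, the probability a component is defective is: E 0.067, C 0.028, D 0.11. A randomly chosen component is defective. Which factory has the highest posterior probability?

Prior × likelihood for each hypothesis:
  E: 0.15 × 0.067 = 0.01005
  C: 0.73 × 0.028 = 0.02044
  D: 0.12 × 0.11 = 0.0132
Normalizing constant = 0.04369.
Largest term belongs to C, so C is most probable.

C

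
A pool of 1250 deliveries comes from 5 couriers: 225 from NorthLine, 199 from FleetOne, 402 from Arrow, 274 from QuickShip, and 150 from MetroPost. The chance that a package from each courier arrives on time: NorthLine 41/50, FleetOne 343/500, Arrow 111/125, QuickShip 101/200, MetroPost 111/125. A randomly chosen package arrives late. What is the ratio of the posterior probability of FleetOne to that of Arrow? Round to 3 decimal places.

Taking complements, P(late | each) = NorthLine 0.18, FleetOne 0.314, Arrow 0.112, QuickShip 0.495, MetroPost 0.112.
Compute prior × likelihood for every hypothesis:
  NorthLine: 0.18 × 0.18 = 0.0324
  FleetOne: 0.1592 × 0.314 = 0.0499888
  Arrow: 0.3216 × 0.112 = 0.0360192
  QuickShip: 0.2192 × 0.495 = 0.108504
  MetroPost: 0.12 × 0.112 = 0.01344
Total = 0.240352.
The ratio is 0.0499888 / 0.0360192 (the normalizer cancels) = 1.388.

1.388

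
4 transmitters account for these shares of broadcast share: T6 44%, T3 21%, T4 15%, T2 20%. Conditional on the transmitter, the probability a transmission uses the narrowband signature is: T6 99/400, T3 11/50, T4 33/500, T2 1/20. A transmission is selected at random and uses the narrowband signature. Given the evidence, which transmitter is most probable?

Compute prior × likelihood for every hypothesis:
  T6: 0.44 × 0.2475 = 0.1089
  T3: 0.21 × 0.22 = 0.0462
  T4: 0.15 × 0.066 = 0.0099
  T2: 0.2 × 0.05 = 0.01
Normalizing constant = 0.175.
Largest term belongs to T6, so T6 is most probable.

T6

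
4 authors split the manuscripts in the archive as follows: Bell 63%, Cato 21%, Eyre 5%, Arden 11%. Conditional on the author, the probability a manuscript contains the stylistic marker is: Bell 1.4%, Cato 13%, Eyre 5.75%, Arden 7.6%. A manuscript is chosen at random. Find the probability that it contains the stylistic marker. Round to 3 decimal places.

By Bayes' rule, posterior ∝ prior × likelihood:
  Bell: 0.63 × 0.014 = 0.00882
  Cato: 0.21 × 0.13 = 0.0273
  Eyre: 0.05 × 0.0575 = 0.002875
  Arden: 0.11 × 0.076 = 0.00836
P(marker) = 0.00882 + 0.0273 + 0.002875 + 0.00836 = 0.047355 → 0.047.

0.047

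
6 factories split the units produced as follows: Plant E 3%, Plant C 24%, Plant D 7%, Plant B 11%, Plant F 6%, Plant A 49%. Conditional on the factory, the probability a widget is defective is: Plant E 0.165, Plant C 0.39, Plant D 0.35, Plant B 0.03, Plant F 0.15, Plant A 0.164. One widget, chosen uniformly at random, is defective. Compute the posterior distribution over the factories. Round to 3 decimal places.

Unnormalized posteriors (prior × likelihood):
  Plant E: 0.03 × 0.165 = 0.00495
  Plant C: 0.24 × 0.39 = 0.0936
  Plant D: 0.07 × 0.35 = 0.0245
  Plant B: 0.11 × 0.03 = 0.0033
  Plant F: 0.06 × 0.15 = 0.009
  Plant A: 0.49 × 0.164 = 0.08036
Normalizing constant = 0.21571.
P(Plant E | defective) = 0.00495/0.21571 ≈ 0.023
P(Plant C | defective) = 0.0936/0.21571 ≈ 0.434
P(Plant D | defective) = 0.0245/0.21571 ≈ 0.114
P(Plant B | defective) = 0.0033/0.21571 ≈ 0.015
P(Plant F | defective) = 0.009/0.21571 ≈ 0.042
P(Plant A | defective) = 0.08036/0.21571 ≈ 0.373
(Check: 0.023+0.434+0.114+0.015+0.042+0.373 = 1.001.)

Plant E 0.023, Plant C 0.434, Plant D 0.114, Plant B 0.015, Plant F 0.042, Plant A 0.373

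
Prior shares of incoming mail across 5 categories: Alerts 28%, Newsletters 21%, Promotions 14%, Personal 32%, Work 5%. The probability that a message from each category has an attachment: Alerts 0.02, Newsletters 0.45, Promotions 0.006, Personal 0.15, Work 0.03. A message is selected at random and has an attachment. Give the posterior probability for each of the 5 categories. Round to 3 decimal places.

Alerts 0.037, Newsletters 0.628, Promotions 0.006, Personal 0.319, Work 0.010

Unnormalized posteriors (prior × likelihood):
  Alerts: 0.28 × 0.02 = 0.0056
  Newsletters: 0.21 × 0.45 = 0.0945
  Promotions: 0.14 × 0.006 = 0.00084
  Personal: 0.32 × 0.15 = 0.048
  Work: 0.05 × 0.03 = 0.0015
Sum = 0.15044.
P(Alerts | attachment) = 0.0056/0.15044 ≈ 0.037
P(Newsletters | attachment) = 0.0945/0.15044 ≈ 0.628
P(Promotions | attachment) = 0.00084/0.15044 ≈ 0.006
P(Personal | attachment) = 0.048/0.15044 ≈ 0.319
P(Work | attachment) = 0.0015/0.15044 ≈ 0.010
(Check: 0.037+0.628+0.006+0.319+0.010 = 1.000.)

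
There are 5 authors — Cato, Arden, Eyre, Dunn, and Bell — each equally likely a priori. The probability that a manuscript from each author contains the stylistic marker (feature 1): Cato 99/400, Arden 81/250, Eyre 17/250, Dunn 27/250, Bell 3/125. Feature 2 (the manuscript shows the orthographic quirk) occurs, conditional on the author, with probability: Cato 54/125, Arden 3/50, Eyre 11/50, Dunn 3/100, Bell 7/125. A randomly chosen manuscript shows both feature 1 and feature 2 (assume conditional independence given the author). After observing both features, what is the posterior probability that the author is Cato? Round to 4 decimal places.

With a uniform prior (1/5 each), posterior ∝ likelihood:
  Cato: 0.2475 × 0.432 = 0.10692
  Arden: 0.324 × 0.06 = 0.01944
  Eyre: 0.068 × 0.22 = 0.01496
  Dunn: 0.108 × 0.03 = 0.00324
  Bell: 0.024 × 0.056 = 0.001344
Total = 0.145904.
P(Cato | evidence) = 0.10692 / 0.145904 ≈ 0.7328.

0.7328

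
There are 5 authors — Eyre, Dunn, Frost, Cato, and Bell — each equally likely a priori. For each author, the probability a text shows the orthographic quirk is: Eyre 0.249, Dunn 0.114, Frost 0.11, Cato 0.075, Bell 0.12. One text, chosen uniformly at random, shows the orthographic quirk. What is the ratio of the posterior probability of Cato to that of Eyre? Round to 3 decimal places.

0.301

Since the prior is uniform, the posterior is proportional to the likelihood:
  Eyre: 0.249
  Dunn: 0.114
  Frost: 0.11
  Cato: 0.075
  Bell: 0.12
Total = 0.668.
The ratio is 0.075 / 0.249 (the normalizer cancels) = 0.301.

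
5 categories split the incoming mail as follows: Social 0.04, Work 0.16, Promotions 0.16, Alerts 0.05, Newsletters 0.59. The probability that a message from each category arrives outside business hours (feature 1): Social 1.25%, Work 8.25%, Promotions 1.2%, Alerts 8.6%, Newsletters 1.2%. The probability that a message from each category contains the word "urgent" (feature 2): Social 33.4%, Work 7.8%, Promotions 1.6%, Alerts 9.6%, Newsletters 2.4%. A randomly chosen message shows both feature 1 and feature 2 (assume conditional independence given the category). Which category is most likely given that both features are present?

Work

Prior × likelihood for each hypothesis:
  Social: 0.04 × 0.0125 × 0.334 = 0.000167
  Work: 0.16 × 0.0825 × 0.078 = 0.0010296
  Promotions: 0.16 × 0.012 × 0.016 = 0.00003072
  Alerts: 0.05 × 0.086 × 0.096 = 0.0004128
  Newsletters: 0.59 × 0.012 × 0.024 = 0.00016992
Normalizing constant = 0.00181004.
Largest term belongs to Work, so Work is most probable.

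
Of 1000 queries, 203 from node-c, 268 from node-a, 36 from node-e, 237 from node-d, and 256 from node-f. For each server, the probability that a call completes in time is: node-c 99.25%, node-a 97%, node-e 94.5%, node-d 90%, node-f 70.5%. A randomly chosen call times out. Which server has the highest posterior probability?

Taking complements, P(timeout | each) = node-c 0.0075, node-a 0.03, node-e 0.055, node-d 0.1, node-f 0.295.
Unnormalized posteriors (prior × likelihood):
  node-c: 0.203 × 0.0075 = 0.0015225
  node-a: 0.268 × 0.03 = 0.00804
  node-e: 0.036 × 0.055 = 0.00198
  node-d: 0.237 × 0.1 = 0.0237
  node-f: 0.256 × 0.295 = 0.07552
Total = 0.1107625.
Largest term belongs to node-f, so node-f is most probable.

node-f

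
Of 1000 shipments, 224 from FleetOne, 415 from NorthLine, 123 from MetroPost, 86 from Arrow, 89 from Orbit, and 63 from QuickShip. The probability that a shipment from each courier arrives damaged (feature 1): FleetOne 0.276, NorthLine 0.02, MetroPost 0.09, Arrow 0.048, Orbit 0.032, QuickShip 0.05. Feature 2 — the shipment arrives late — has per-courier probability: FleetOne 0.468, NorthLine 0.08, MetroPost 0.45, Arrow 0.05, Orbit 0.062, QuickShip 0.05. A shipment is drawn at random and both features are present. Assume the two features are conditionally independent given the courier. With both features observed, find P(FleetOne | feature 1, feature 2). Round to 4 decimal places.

0.8239

Unnormalized posteriors (prior × likelihood):
  FleetOne: 0.224 × 0.276 × 0.468 = 0.028933632
  NorthLine: 0.415 × 0.02 × 0.08 = 0.000664
  MetroPost: 0.123 × 0.09 × 0.45 = 0.0049815
  Arrow: 0.086 × 0.048 × 0.05 = 0.0002064
  Orbit: 0.089 × 0.032 × 0.062 = 0.000176576
  QuickShip: 0.063 × 0.05 × 0.05 = 0.0001575
Normalizing constant = 0.035119608.
P(FleetOne | evidence) = 0.028933632 / 0.035119608 ≈ 0.8239.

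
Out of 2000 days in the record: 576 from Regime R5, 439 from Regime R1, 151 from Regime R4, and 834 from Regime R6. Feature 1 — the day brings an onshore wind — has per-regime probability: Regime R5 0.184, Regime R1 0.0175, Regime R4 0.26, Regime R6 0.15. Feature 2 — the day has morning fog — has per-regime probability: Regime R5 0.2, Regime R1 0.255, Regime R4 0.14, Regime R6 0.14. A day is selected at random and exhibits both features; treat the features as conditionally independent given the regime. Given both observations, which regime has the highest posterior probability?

By Bayes' rule, posterior ∝ prior × likelihood:
  Regime R5: 0.288 × 0.184 × 0.2 = 0.0105984
  Regime R1: 0.2195 × 0.0175 × 0.255 = 0.00097951875
  Regime R4: 0.0755 × 0.26 × 0.14 = 0.0027482
  Regime R6: 0.417 × 0.15 × 0.14 = 0.008757
Total = 0.02308311875.
Largest term belongs to Regime R5, so Regime R5 is most probable.

Regime R5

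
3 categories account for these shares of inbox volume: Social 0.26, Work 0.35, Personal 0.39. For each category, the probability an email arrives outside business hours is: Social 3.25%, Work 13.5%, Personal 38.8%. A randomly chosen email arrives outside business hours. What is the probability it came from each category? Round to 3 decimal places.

Social 0.041, Work 0.228, Personal 0.731

Compute prior × likelihood for every hypothesis:
  Social: 0.26 × 0.0325 = 0.00845
  Work: 0.35 × 0.135 = 0.04725
  Personal: 0.39 × 0.388 = 0.15132
Total = 0.20702.
P(Social | off-hours) = 0.00845/0.20702 ≈ 0.041
P(Work | off-hours) = 0.04725/0.20702 ≈ 0.228
P(Personal | off-hours) = 0.15132/0.20702 ≈ 0.731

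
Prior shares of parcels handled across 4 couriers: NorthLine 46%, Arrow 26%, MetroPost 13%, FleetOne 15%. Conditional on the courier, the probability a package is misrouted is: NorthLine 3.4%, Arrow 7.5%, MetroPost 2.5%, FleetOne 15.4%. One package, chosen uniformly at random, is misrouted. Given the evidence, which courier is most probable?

Unnormalized posteriors (prior × likelihood):
  NorthLine: 0.46 × 0.034 = 0.01564
  Arrow: 0.26 × 0.075 = 0.0195
  MetroPost: 0.13 × 0.025 = 0.00325
  FleetOne: 0.15 × 0.154 = 0.0231
Normalizing constant = 0.06149.
Largest term belongs to FleetOne, so FleetOne is most probable.

FleetOne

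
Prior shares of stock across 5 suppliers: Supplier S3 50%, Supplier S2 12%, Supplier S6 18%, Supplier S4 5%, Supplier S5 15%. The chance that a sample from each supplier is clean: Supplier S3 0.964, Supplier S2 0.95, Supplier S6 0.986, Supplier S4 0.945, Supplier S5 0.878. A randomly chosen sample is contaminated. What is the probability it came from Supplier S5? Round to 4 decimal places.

Taking complements, P(contaminated | each) = Supplier S3 0.036, Supplier S2 0.05, Supplier S6 0.014, Supplier S4 0.055, Supplier S5 0.122.
Prior × likelihood for each hypothesis:
  Supplier S3: 0.5 × 0.036 = 0.018
  Supplier S2: 0.12 × 0.05 = 0.006
  Supplier S6: 0.18 × 0.014 = 0.00252
  Supplier S4: 0.05 × 0.055 = 0.00275
  Supplier S5: 0.15 × 0.122 = 0.0183
Sum = 0.04757.
P(Supplier S5 | evidence) = 0.0183 / 0.04757 ≈ 0.3847.

0.3847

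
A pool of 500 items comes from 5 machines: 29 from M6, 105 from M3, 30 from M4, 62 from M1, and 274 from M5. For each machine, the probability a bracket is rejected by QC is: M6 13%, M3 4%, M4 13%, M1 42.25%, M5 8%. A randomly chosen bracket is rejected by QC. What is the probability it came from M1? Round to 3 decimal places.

0.437

Unnormalized posteriors (prior × likelihood):
  M6: 0.058 × 0.13 = 0.00754
  M3: 0.21 × 0.04 = 0.0084
  M4: 0.06 × 0.13 = 0.0078
  M1: 0.124 × 0.4225 = 0.05239
  M5: 0.548 × 0.08 = 0.04384
Sum = 0.11997.
P(M1 | evidence) = 0.05239 / 0.11997 ≈ 0.437.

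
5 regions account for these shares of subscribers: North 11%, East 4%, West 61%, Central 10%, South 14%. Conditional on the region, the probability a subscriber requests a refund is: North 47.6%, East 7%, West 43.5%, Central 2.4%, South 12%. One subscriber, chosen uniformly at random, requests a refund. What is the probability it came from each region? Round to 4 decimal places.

North 0.1541, East 0.0082, West 0.7811, Central 0.0071, South 0.0495

Unnormalized posteriors (prior × likelihood):
  North: 0.11 × 0.476 = 0.05236
  East: 0.04 × 0.07 = 0.0028
  West: 0.61 × 0.435 = 0.26535
  Central: 0.1 × 0.024 = 0.0024
  South: 0.14 × 0.12 = 0.0168
Sum = 0.33971.
P(North | refund) = 0.05236/0.33971 ≈ 0.1541
P(East | refund) = 0.0028/0.33971 ≈ 0.0082
P(West | refund) = 0.26535/0.33971 ≈ 0.7811
P(Central | refund) = 0.0024/0.33971 ≈ 0.0071
P(South | refund) = 0.0168/0.33971 ≈ 0.0495
(Check: 0.1541+0.0082+0.7811+0.0071+0.0495 = 1.0000.)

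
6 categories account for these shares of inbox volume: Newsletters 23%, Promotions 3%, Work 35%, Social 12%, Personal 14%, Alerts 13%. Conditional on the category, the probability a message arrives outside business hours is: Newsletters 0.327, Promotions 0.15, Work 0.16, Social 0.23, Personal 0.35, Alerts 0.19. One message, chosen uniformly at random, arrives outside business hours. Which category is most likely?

Compute prior × likelihood for every hypothesis:
  Newsletters: 0.23 × 0.327 = 0.07521
  Promotions: 0.03 × 0.15 = 0.0045
  Work: 0.35 × 0.16 = 0.056
  Social: 0.12 × 0.23 = 0.0276
  Personal: 0.14 × 0.35 = 0.049
  Alerts: 0.13 × 0.19 = 0.0247
Sum = 0.23701.
Largest term belongs to Newsletters, so Newsletters is most probable.

Newsletters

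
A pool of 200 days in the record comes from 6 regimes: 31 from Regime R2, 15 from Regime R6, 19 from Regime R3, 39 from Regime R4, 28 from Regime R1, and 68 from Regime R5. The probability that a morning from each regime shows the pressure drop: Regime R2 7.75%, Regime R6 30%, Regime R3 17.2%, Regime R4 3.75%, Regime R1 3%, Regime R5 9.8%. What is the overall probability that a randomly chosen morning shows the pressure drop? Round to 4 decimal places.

By Bayes' rule, posterior ∝ prior × likelihood:
  Regime R2: 0.155 × 0.0775 = 0.0120125
  Regime R6: 0.075 × 0.3 = 0.0225
  Regime R3: 0.095 × 0.172 = 0.01634
  Regime R4: 0.195 × 0.0375 = 0.0073125
  Regime R1: 0.14 × 0.03 = 0.0042
  Regime R5: 0.34 × 0.098 = 0.03332
P(drop) = 0.0120125 + 0.0225 + 0.01634 + 0.0073125 + 0.0042 + 0.03332 = 0.095685 → 0.0957.

0.0957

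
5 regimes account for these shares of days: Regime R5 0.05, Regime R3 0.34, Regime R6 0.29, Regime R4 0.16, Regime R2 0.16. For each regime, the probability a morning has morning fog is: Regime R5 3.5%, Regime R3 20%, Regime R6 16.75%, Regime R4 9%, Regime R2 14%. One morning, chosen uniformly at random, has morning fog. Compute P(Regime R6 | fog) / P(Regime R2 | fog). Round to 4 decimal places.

Prior × likelihood for each hypothesis:
  Regime R5: 0.05 × 0.035 = 0.00175
  Regime R3: 0.34 × 0.2 = 0.068
  Regime R6: 0.29 × 0.1675 = 0.048575
  Regime R4: 0.16 × 0.09 = 0.0144
  Regime R2: 0.16 × 0.14 = 0.0224
Sum = 0.155125.
The ratio is 0.048575 / 0.0224 (the normalizer cancels) = 2.1685.

2.1685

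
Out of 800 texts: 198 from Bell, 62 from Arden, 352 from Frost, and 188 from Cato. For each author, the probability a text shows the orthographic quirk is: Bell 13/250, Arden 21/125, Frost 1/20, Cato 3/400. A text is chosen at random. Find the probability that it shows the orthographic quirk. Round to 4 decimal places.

Unnormalized posteriors (prior × likelihood):
  Bell: 0.2475 × 0.052 = 0.01287
  Arden: 0.0775 × 0.168 = 0.01302
  Frost: 0.44 × 0.05 = 0.022
  Cato: 0.235 × 0.0075 = 0.0017625
P(quirk) = 0.01287 + 0.01302 + 0.022 + 0.0017625 = 0.0496525 → 0.0497.

0.0497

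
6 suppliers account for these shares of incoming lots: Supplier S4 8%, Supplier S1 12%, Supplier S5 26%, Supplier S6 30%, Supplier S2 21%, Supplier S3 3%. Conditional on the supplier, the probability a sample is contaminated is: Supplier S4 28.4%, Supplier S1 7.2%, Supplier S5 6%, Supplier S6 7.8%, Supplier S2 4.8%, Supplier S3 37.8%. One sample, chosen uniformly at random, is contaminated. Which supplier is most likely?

Supplier S6

Prior × likelihood for each hypothesis:
  Supplier S4: 0.08 × 0.284 = 0.02272
  Supplier S1: 0.12 × 0.072 = 0.00864
  Supplier S5: 0.26 × 0.06 = 0.0156
  Supplier S6: 0.3 × 0.078 = 0.0234
  Supplier S2: 0.21 × 0.048 = 0.01008
  Supplier S3: 0.03 × 0.378 = 0.01134
Total = 0.09178.
Largest term belongs to Supplier S6, so Supplier S6 is most probable.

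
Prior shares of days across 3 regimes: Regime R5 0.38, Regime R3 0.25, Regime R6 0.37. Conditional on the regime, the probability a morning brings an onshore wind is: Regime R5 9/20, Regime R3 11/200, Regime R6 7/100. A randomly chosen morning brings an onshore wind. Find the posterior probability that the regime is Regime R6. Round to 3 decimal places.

0.123

Prior × likelihood for each hypothesis:
  Regime R5: 0.38 × 0.45 = 0.171
  Regime R3: 0.25 × 0.055 = 0.01375
  Regime R6: 0.37 × 0.07 = 0.0259
Sum = 0.21065.
P(Regime R6 | evidence) = 0.0259 / 0.21065 ≈ 0.123.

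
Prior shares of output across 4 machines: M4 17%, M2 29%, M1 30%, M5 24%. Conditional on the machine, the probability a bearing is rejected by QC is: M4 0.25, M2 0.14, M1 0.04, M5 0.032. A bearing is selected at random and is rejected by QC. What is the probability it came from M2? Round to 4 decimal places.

0.3950

Prior × likelihood for each hypothesis:
  M4: 0.17 × 0.25 = 0.0425
  M2: 0.29 × 0.14 = 0.0406
  M1: 0.3 × 0.04 = 0.012
  M5: 0.24 × 0.032 = 0.00768
Total = 0.10278.
P(M2 | evidence) = 0.0406 / 0.10278 ≈ 0.3950.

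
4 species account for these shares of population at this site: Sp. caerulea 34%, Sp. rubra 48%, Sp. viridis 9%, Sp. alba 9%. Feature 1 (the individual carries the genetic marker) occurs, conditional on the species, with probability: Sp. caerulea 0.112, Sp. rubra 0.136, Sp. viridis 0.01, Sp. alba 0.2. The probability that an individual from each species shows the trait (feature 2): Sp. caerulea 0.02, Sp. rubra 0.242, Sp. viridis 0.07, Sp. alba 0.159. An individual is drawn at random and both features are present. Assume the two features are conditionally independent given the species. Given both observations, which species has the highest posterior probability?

Sp. rubra

By Bayes' rule, posterior ∝ prior × likelihood:
  Sp. caerulea: 0.34 × 0.112 × 0.02 = 0.0007616
  Sp. rubra: 0.48 × 0.136 × 0.242 = 0.01579776
  Sp. viridis: 0.09 × 0.01 × 0.07 = 0.000063
  Sp. alba: 0.09 × 0.2 × 0.159 = 0.002862
Sum = 0.01948436.
Largest term belongs to Sp. rubra, so Sp. rubra is most probable.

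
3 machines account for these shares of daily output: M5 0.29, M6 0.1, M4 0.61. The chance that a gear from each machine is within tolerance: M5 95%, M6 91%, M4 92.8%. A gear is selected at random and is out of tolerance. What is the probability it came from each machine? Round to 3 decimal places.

Taking complements, P(oversize | each) = M5 0.05, M6 0.09, M4 0.072.
By Bayes' rule, posterior ∝ prior × likelihood:
  M5: 0.29 × 0.05 = 0.0145
  M6: 0.1 × 0.09 = 0.009
  M4: 0.61 × 0.072 = 0.04392
Normalizing constant = 0.06742.
P(M5 | oversize) = 0.0145/0.06742 ≈ 0.215
P(M6 | oversize) = 0.009/0.06742 ≈ 0.133
P(M4 | oversize) = 0.04392/0.06742 ≈ 0.651
(Check: 0.215+0.133+0.651 = 0.999.)

M5 0.215, M6 0.133, M4 0.651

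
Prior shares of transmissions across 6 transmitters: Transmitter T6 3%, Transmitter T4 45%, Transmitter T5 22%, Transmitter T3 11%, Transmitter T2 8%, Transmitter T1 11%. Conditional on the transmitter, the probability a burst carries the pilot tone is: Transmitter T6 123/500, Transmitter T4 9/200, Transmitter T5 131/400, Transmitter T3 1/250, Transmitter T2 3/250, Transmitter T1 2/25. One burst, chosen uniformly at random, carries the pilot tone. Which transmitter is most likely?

Compute prior × likelihood for every hypothesis:
  Transmitter T6: 0.03 × 0.246 = 0.00738
  Transmitter T4: 0.45 × 0.045 = 0.02025
  Transmitter T5: 0.22 × 0.3275 = 0.07205
  Transmitter T3: 0.11 × 0.004 = 0.00044
  Transmitter T2: 0.08 × 0.012 = 0.00096
  Transmitter T1: 0.11 × 0.08 = 0.0088
Normalizing constant = 0.10988.
Largest term belongs to Transmitter T5, so Transmitter T5 is most probable.

Transmitter T5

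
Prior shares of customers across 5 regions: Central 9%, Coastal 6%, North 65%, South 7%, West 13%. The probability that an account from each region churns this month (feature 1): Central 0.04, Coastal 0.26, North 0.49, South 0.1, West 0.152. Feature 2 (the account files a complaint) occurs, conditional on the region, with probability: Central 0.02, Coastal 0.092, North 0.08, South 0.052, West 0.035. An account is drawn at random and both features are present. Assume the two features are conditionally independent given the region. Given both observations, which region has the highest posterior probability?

Compute prior × likelihood for every hypothesis:
  Central: 0.09 × 0.04 × 0.02 = 0.000072
  Coastal: 0.06 × 0.26 × 0.092 = 0.0014352
  North: 0.65 × 0.49 × 0.08 = 0.02548
  South: 0.07 × 0.1 × 0.052 = 0.000364
  West: 0.13 × 0.152 × 0.035 = 0.0006916
Normalizing constant = 0.0280428.
Largest term belongs to North, so North is most probable.

North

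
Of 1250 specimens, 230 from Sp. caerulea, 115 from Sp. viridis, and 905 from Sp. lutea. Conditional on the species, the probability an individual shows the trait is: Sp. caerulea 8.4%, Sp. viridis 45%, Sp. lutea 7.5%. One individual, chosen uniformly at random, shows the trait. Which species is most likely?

Unnormalized posteriors (prior × likelihood):
  Sp. caerulea: 0.184 × 0.084 = 0.015456
  Sp. viridis: 0.092 × 0.45 = 0.0414
  Sp. lutea: 0.724 × 0.075 = 0.0543
Sum = 0.111156.
Largest term belongs to Sp. lutea, so Sp. lutea is most probable.

Sp. lutea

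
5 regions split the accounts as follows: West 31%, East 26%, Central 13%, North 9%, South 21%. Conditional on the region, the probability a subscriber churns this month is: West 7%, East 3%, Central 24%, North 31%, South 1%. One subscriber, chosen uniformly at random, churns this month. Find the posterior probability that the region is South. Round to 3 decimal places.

Unnormalized posteriors (prior × likelihood):
  West: 0.31 × 0.07 = 0.0217
  East: 0.26 × 0.03 = 0.0078
  Central: 0.13 × 0.24 = 0.0312
  North: 0.09 × 0.31 = 0.0279
  South: 0.21 × 0.01 = 0.0021
Total = 0.0907.
P(South | evidence) = 0.0021 / 0.0907 ≈ 0.023.

0.023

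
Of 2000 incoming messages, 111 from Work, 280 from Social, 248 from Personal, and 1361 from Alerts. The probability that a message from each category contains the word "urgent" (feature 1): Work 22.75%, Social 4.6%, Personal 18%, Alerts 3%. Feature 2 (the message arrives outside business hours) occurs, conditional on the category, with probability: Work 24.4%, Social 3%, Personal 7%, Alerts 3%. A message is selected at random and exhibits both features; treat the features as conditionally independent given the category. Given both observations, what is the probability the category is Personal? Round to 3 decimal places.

0.287

Unnormalized posteriors (prior × likelihood):
  Work: 0.0555 × 0.2275 × 0.244 = 0.003080805
  Social: 0.14 × 0.046 × 0.03 = 0.0001932
  Personal: 0.124 × 0.18 × 0.07 = 0.0015624
  Alerts: 0.6805 × 0.03 × 0.03 = 0.00061245
Total = 0.005448855.
P(Personal | evidence) = 0.0015624 / 0.005448855 ≈ 0.287.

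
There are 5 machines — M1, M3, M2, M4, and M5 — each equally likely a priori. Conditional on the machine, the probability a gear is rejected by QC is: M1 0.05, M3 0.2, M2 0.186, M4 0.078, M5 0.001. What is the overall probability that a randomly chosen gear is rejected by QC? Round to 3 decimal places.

0.103

Since the prior is uniform, the posterior is proportional to the likelihood:
  M1: 0.05
  M3: 0.2
  M2: 0.186
  M4: 0.078
  M5: 0.001
P(rejected) = (1/5) × (0.05 + 0.2 + 0.186 + 0.078 + 0.001) = 0.515/5 ≈ 0.103.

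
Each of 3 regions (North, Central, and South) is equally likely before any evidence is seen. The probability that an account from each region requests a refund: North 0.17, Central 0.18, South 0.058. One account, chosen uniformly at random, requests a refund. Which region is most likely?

Since the prior is uniform, the posterior is proportional to the likelihood:
  North: 0.17
  Central: 0.18
  South: 0.058
Sum = 0.408.
Largest term belongs to Central, so Central is most probable.

Central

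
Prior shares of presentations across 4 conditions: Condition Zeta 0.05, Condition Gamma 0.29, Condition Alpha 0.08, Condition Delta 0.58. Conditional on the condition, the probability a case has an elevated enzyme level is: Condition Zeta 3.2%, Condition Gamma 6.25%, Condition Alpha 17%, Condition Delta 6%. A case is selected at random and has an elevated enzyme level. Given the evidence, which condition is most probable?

Condition Delta

Compute prior × likelihood for every hypothesis:
  Condition Zeta: 0.05 × 0.032 = 0.0016
  Condition Gamma: 0.29 × 0.0625 = 0.018125
  Condition Alpha: 0.08 × 0.17 = 0.0136
  Condition Delta: 0.58 × 0.06 = 0.0348
Total = 0.068125.
Largest term belongs to Condition Delta, so Condition Delta is most probable.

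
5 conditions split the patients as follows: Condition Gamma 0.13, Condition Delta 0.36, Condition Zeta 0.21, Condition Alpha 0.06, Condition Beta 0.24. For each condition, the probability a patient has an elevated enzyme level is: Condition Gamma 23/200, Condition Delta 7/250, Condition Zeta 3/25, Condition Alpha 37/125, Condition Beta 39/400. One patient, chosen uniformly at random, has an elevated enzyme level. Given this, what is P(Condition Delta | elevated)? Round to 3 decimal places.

Prior × likelihood for each hypothesis:
  Condition Gamma: 0.13 × 0.115 = 0.01495
  Condition Delta: 0.36 × 0.028 = 0.01008
  Condition Zeta: 0.21 × 0.12 = 0.0252
  Condition Alpha: 0.06 × 0.296 = 0.01776
  Condition Beta: 0.24 × 0.0975 = 0.0234
Total = 0.09139.
P(Condition Delta | evidence) = 0.01008 / 0.09139 ≈ 0.110.

0.110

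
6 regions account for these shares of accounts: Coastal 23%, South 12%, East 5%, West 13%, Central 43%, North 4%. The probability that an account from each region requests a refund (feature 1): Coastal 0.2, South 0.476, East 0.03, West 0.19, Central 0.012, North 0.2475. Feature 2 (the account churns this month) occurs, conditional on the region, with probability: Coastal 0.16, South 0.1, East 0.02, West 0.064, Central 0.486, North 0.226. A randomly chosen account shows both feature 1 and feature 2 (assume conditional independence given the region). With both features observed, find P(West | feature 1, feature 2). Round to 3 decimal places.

0.081

Unnormalized posteriors (prior × likelihood):
  Coastal: 0.23 × 0.2 × 0.16 = 0.00736
  South: 0.12 × 0.476 × 0.1 = 0.005712
  East: 0.05 × 0.03 × 0.02 = 0.00003
  West: 0.13 × 0.19 × 0.064 = 0.0015808
  Central: 0.43 × 0.012 × 0.486 = 0.00250776
  North: 0.04 × 0.2475 × 0.226 = 0.0022374
Sum = 0.01942796.
P(West | evidence) = 0.0015808 / 0.01942796 ≈ 0.081.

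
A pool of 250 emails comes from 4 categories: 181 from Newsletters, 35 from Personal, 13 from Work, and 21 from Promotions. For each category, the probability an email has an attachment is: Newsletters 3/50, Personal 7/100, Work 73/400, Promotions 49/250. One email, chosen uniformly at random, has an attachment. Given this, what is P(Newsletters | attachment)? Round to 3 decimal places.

Prior × likelihood for each hypothesis:
  Newsletters: 0.724 × 0.06 = 0.04344
  Personal: 0.14 × 0.07 = 0.0098
  Work: 0.052 × 0.1825 = 0.00949
  Promotions: 0.084 × 0.196 = 0.016464
Total = 0.079194.
P(Newsletters | evidence) = 0.04344 / 0.079194 ≈ 0.549.

0.549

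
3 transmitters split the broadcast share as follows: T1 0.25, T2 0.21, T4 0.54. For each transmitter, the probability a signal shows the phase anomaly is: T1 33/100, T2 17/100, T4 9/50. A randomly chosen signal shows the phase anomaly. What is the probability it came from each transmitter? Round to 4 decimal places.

T1 0.3830, T2 0.1657, T4 0.4513

By Bayes' rule, posterior ∝ prior × likelihood:
  T1: 0.25 × 0.33 = 0.0825
  T2: 0.21 × 0.17 = 0.0357
  T4: 0.54 × 0.18 = 0.0972
Sum = 0.2154.
P(T1 | anomaly) = 0.0825/0.2154 ≈ 0.3830
P(T2 | anomaly) = 0.0357/0.2154 ≈ 0.1657
P(T4 | anomaly) = 0.0972/0.2154 ≈ 0.4513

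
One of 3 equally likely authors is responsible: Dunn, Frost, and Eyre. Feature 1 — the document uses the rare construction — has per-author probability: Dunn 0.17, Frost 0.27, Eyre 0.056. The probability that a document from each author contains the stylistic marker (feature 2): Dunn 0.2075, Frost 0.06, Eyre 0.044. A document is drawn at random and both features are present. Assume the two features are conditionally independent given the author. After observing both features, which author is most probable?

Since the prior is uniform, the posterior is proportional to the likelihood:
  Dunn: 0.17 × 0.2075 = 0.035275
  Frost: 0.27 × 0.06 = 0.0162
  Eyre: 0.056 × 0.044 = 0.002464
Sum = 0.053939.
Largest term belongs to Dunn, so Dunn is most probable.

Dunn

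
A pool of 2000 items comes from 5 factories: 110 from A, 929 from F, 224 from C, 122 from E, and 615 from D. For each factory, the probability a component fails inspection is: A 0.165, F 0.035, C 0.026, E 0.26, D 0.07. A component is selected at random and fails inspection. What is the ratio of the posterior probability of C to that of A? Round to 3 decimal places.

0.321

Prior × likelihood for each hypothesis:
  A: 0.055 × 0.165 = 0.009075
  F: 0.4645 × 0.035 = 0.0162575
  C: 0.112 × 0.026 = 0.002912
  E: 0.061 × 0.26 = 0.01586
  D: 0.3075 × 0.07 = 0.021525
Normalizing constant = 0.0656295.
The ratio is 0.002912 / 0.009075 (the normalizer cancels) = 0.321.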